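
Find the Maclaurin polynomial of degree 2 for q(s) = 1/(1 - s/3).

s^2/9 + s/3 + 1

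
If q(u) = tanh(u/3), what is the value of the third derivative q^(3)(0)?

-2/27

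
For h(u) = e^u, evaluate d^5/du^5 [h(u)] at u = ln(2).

2

From the series, [(u - ln(2))^5] h = 1/60; multiply by 5! = 120 to get 2.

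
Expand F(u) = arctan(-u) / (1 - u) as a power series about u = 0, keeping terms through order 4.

-2*u^4/3 - 2*u^3/3 - u^2 - u

Multiply the numerator's expansion by the denominator's geometric series.
F(0) = 0
F′(0) = -1
F′′(0) = -2
F′′′(0) = -4
F^(4)(0) = -16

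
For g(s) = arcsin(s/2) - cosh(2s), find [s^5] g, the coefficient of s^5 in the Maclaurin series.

3/1280

Expand each term separately and add.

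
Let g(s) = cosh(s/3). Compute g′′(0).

1/9

The coefficient of s^2 in the expansion is 1/18, so g′′(0) = 2! * (1/18) = 1/9.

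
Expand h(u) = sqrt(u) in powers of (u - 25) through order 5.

Use the known series and substitute for the argument.
h(25) = 5
h′(25) = 1/10
h′′(25) = -1/500
h′′′(25) = 3/25000
h^(4)(25) = -3/250000
h^(5)(25) = 21/12500000

7*(u - 25)^5/500000000 - (u - 25)^4/2000000 + (u - 25)^3/50000 - (u - 25)^2/1000 + (u - 25)/10 + 5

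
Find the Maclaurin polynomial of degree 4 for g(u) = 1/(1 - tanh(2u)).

Compose series: expand the inner function first, then feed it into the outer expansion.
g(0) = 1
g′(0) = 2
g′′(0) = 8
g′′′(0) = 32
g^(4)(0) = 128

16*u^4/3 + 16*u^3/3 + 4*u^2 + 2*u + 1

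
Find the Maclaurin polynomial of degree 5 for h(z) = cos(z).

z^4/24 - z^2/2 + 1

h(0) = 1
h′(0) = 0
h′′(0) = -1
h′′′(0) = 0
h^(4)(0) = 1
h^(5)(0) = 0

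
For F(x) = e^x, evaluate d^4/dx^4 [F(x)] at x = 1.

e

Compute the successive derivatives at the expansion point and divide by k!.
The coefficient of (x - 1)^4 in the expansion is e/24, so F^(4)(1) = 4! * (e/24) = e.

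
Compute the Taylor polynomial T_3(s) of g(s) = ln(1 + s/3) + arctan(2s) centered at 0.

-215*s^3/81 - s^2/18 + 7*s/3

Add the two expansions coefficient-wise.
g(0) = 0
g′(0) = 7/3
g′′(0) = -1/9
g′′′(0) = -430/27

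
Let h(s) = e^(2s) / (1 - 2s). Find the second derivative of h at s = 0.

Write out both Maclaurin series and multiply, keeping only the needed powers.
From the series, [s^2] h = 10; multiply by 2! = 2 to get 20.

20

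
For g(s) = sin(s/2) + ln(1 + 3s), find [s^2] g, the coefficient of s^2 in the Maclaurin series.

Combine the two series term by term.
g(0) = 0
g′(0) = 7/2
g′′(0) = -9
So c_2 = g′′(0)/2! = -9/2.

-9/2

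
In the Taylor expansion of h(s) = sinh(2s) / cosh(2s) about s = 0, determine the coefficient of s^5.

Invert the denominator's series and multiply.
h(0) = 0
h′(0) = 2
h′′(0) = 0
h′′′(0) = -16
h^(4)(0) = 0
h^(5)(0) = 512
So c_5 = h^(5)(0)/5! = 64/15.

64/15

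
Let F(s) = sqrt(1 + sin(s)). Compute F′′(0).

-1/4

Compose series: expand the inner function first, then feed it into the outer expansion.
The coefficient of s^2 in the expansion is -1/8, so F′′(0) = 2! * (-1/8) = -1/4.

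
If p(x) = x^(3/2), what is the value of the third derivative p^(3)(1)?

From the series, [(x - 1)^3] p = -1/16; multiply by 3! = 6 to get -3/8.

-3/8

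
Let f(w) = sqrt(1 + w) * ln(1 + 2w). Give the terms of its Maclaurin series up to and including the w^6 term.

-4267*w^6/640 + 3709*w^5/960 - 55*w^4/24 + 17*w^3/12 - w^2 + 2*w

Take the Cauchy product of the two expansions.
f(0) = 0
f′(0) = 2
f′′(0) = -2
f′′′(0) = 17/2
f^(4)(0) = -55
f^(5)(0) = 3709/8
f^(6)(0) = -38403/8
The Taylor polynomial is Σ f^(k)(0)/k! · w^k.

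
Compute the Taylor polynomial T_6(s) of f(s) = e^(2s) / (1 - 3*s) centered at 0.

12779*s^6/9 + 7099*s^5/15 + 473*s^4/3 + 157*s^3/3 + 17*s^2 + 5*s + 1

Multiply the numerator's expansion by the denominator's geometric series.
f(0) = 1
f′(0) = 5
f′′(0) = 34
f′′′(0) = 314
f^(4)(0) = 3784
f^(5)(0) = 56792
f^(6)(0) = 1022320
The Taylor polynomial is Σ f^(k)(0)/k! · s^k.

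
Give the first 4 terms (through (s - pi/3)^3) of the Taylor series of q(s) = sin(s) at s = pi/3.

-(s - pi/3)^3/12 - sqrt(3)*(s - pi/3)^2/4 + (s - pi/3)/2 + sqrt(3)/2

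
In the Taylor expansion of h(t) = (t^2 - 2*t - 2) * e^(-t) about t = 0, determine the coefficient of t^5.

-7/30

Multiply each power in the prefactor through the base expansion.
h(0) = -2
h′(0) = 0
h′′(0) = 4
h′′′(0) = -10
h^(4)(0) = 18
h^(5)(0) = -28
Then c_k = h^(k)(0)/k! gives each Taylor coefficient.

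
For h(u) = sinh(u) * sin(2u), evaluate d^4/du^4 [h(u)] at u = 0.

-24

Take the Cauchy product of the two expansions.
From the series, [u^4] h = -1; multiply by 4! = 24 to get -24.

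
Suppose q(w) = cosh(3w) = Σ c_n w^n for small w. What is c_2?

9/2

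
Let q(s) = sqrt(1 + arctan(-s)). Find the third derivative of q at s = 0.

5/8

Substitute the inner expansion into the outer series and collect powers.
From the series, [s^3] q = 5/48; multiply by 3! = 6 to get 5/8.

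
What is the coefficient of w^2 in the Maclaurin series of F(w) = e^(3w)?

9/2

F(0) = 1
F′(0) = 3
F′′(0) = 9
So c_2 = F′′(0)/2! = 9/2.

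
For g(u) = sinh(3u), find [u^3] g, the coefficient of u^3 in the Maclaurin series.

9/2

g(0) = 0
g′(0) = 3
g′′(0) = 0
g′′′(0) = 27
The Taylor polynomial is Σ g^(k)(0)/k! · u^k.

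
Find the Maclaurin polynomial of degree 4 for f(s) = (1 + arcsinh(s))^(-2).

4*s^4 - 11*s^3/3 + 3*s^2 - 2*s + 1

Plug the Maclaurin series of the inner function into that of the outer and collect terms.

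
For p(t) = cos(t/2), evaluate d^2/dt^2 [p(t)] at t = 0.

-1/4

The coefficient of t^2 in the expansion is -1/8, so p′′(0) = 2! * (-1/8) = -1/4.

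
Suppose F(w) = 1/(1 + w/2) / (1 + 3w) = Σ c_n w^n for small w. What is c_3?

Multiply the two series term by term and collect like powers.
F(0) = 1
F′(0) = -7/2
F′′(0) = 43/2
F′′′(0) = -777/4
Then c_k = F^(k)(0)/k! gives each Taylor coefficient.

-259/8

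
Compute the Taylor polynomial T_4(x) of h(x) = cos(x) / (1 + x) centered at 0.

Multiply the two series term by term and collect like powers.
h(0) = 1
h′(0) = -1
h′′(0) = 1
h′′′(0) = -3
h^(4)(0) = 13

13*x^4/24 - x^3/2 + x^2/2 - x + 1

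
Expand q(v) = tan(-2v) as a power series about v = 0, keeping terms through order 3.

-8*v^3/3 - 2*v

Apply the Taylor formula c_k = f^(k)(a)/k!.
q(0) = 0
q′(0) = -2
q′′(0) = 0
q′′′(0) = -16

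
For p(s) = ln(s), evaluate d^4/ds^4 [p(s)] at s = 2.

The coefficient of (s - 2)^4 in the expansion is -1/64, so p^(4)(2) = 4! * (-1/64) = -3/8.

-3/8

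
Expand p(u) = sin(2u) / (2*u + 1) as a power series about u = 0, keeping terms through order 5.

404*u^5/15 - 40*u^4/3 + 20*u^3/3 - 4*u^2 + 2*u

Multiply the numerator's expansion by the denominator's geometric series.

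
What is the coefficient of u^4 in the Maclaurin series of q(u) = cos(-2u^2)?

-2

[u^0] = 1;  [u^1] = 0;  [u^2] = 0;  [u^3] = 0;  [u^4] = -2.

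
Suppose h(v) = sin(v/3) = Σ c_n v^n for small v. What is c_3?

-1/162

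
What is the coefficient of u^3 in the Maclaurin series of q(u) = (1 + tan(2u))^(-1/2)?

-23/6

Plug the Maclaurin series of the inner function into that of the outer and collect terms.
q(0) = 1
q′(0) = -1
q′′(0) = 3
q′′′(0) = -23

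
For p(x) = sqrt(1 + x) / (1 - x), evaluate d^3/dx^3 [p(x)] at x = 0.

69/8

Write out both Maclaurin series and multiply, keeping only the needed powers.
The coefficient of x^3 in the expansion is 23/16, so p′′′(0) = 3! * (23/16) = 69/8.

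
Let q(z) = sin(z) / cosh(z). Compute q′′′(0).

-4

Divide the numerator series by the denominator series (power-series long division).
From the series, [z^3] q = -2/3; multiply by 3! = 6 to get -4.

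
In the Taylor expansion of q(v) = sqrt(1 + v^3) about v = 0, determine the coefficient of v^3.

1/2

q(0) = 1
q′(0) = 0
q′′(0) = 0
q′′′(0) = 3
Dividing each by k! gives the coefficients c_0, ..., c_3.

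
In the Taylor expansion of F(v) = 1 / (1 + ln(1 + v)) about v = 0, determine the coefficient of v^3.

Use the geometric series for the reciprocal, then substitute.
F(0) = 1
F′(0) = -1
F′′(0) = 3
F′′′(0) = -14
So c_3 = F′′′(0)/3! = -7/3.

-7/3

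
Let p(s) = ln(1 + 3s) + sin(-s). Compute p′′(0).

-9

Add the two expansions coefficient-wise.
From the series, [s^2] p = -9/2; multiply by 2! = 2 to get -9.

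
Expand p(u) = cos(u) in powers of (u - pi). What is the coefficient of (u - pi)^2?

1/2

[(u - pi)^0] = -1;  [(u - pi)^1] = 0;  [(u - pi)^2] = 1/2.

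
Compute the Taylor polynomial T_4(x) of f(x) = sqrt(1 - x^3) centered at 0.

1 - x^3/2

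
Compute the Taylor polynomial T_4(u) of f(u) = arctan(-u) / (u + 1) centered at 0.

2*u^4/3 - 2*u^3/3 + u^2 - u

Expand 1/(denominator) as a geometric series and multiply by the numerator's series.
f(0) = 0
f′(0) = -1
f′′(0) = 2
f′′′(0) = -4
f^(4)(0) = 16
Then c_k = f^(k)(0)/k! gives each Taylor coefficient.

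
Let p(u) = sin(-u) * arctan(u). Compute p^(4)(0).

Expand each factor separately, then convolve coefficients.
The coefficient of u^4 in the expansion is 1/2, so p^(4)(0) = 4! * (1/2) = 12.

12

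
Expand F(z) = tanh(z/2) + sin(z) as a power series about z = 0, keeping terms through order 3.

Add the two expansions coefficient-wise.
[z^0] = 0;  [z^1] = 3/2;  [z^2] = 0;  [z^3] = -5/24.

-5*z^3/24 + 3*z/2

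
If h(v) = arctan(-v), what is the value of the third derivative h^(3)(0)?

From the series, [v^3] h = 1/3; multiply by 3! = 6 to get 2.

2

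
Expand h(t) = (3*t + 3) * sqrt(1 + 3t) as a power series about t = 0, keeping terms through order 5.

2673*t^5/256 - 567*t^4/128 + 27*t^3/16 + 9*t^2/8 + 15*t/2 + 3

Shift and add copies of the series according to the polynomial's terms.
[t^0] = 3;  [t^1] = 15/2;  [t^2] = 9/8;  [t^3] = 27/16;  [t^4] = -567/128;  [t^5] = 2673/256.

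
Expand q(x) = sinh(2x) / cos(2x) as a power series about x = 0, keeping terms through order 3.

Write the quotient as an unknown series and match coefficients against numerator = denominator · series.
q(0) = 0
q′(0) = 2
q′′(0) = 0
q′′′(0) = 32

16*x^3/3 + 2*x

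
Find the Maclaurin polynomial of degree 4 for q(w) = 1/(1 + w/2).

w^4/16 - w^3/8 + w^2/4 - w/2 + 1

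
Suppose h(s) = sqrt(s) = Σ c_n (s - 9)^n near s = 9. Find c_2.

[(s - 9)^0] = 3;  [(s - 9)^1] = 1/6;  [(s - 9)^2] = -1/216.

-1/216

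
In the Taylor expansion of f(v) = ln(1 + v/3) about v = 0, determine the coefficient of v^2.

[v^0] = 0;  [v^1] = 1/3;  [v^2] = -1/18.

-1/18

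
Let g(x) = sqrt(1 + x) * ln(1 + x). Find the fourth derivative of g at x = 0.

1

Expand each factor separately, then convolve coefficients.
The coefficient of x^4 in the expansion is 1/24, so g^(4)(0) = 4! * (1/24) = 1.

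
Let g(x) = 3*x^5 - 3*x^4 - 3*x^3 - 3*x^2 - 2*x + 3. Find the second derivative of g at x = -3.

Differentiate repeatedly and evaluate at the center.
From the series, [(x + 3)^2] g = -948; multiply by 2! = 2 to get -1896.

-1896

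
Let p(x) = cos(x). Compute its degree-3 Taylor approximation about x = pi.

Apply the Taylor formula c_k = f^(k)(a)/k!.
[(x - pi)^0] = -1;  [(x - pi)^1] = 0;  [(x - pi)^2] = 1/2;  [(x - pi)^3] = 0.

(x - pi)^2/2 - 1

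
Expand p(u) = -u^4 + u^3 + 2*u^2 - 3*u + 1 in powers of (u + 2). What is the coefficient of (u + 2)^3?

9

Use the known series and substitute for the argument.
p(-2) = -9
p′(-2) = 33
p′′(-2) = -56
p′′′(-2) = 54
Then c_k = p^(k)(-2)/k! gives each Taylor coefficient.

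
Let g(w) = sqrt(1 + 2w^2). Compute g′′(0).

From the series, [w^2] g = 1; multiply by 2! = 2 to get 2.

2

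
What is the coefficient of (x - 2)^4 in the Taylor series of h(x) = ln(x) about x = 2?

c_4 = h^(4)(2)/4! = -1/64.

-1/64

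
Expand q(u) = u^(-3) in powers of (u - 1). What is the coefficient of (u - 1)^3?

-10

q(1) = 1
q′(1) = -3
q′′(1) = 12
q′′′(1) = -60
So c_3 = q′′′(1)/3! = -10.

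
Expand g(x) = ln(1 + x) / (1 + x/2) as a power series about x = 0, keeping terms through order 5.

Write out both Maclaurin series and multiply, keeping only the needed powers.

8*x^5/15 - 2*x^4/3 + 5*x^3/6 - x^2 + x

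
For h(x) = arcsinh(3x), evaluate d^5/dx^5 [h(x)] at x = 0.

The coefficient of x^5 in the expansion is 729/40, so h^(5)(0) = 5! * (729/40) = 2187.

2187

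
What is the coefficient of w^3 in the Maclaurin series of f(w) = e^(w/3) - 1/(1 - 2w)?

-1295/162

Combine the two series term by term.
f(0) = 0
f′(0) = -5/3
f′′(0) = -71/9
f′′′(0) = -1295/27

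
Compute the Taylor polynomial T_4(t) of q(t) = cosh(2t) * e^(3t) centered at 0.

Take the Cauchy product of the two expansions.
q(0) = 1
q′(0) = 3
q′′(0) = 13
q′′′(0) = 63
q^(4)(0) = 313
The Taylor polynomial is Σ q^(k)(0)/k! · t^k.

313*t^4/24 + 21*t^3/2 + 13*t^2/2 + 3*t + 1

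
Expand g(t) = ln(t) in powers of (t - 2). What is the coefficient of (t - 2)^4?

-1/64

Compute the successive derivatives at the expansion point and divide by k!.
g(2) = ln(2)
g′(2) = 1/2
g′′(2) = -1/4
g′′′(2) = 1/4
g^(4)(2) = -3/8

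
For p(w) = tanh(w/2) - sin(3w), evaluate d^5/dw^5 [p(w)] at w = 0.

Expand each term separately and add.
The coefficient of w^5 in the expansion is -97/48, so p^(5)(0) = 5! * (-97/48) = -485/2.

-485/2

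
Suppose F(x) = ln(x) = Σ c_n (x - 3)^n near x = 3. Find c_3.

1/81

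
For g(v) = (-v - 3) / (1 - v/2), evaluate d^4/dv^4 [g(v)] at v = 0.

-15/2

Multiply each power in the prefactor through the base expansion.
From the series, [v^4] g = -5/16; multiply by 4! = 24 to get -15/2.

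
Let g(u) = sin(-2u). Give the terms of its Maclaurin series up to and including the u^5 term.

-4*u^5/15 + 4*u^3/3 - 2*u

Use the known series and substitute for the argument.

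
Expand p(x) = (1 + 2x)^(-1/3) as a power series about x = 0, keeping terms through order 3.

p(0) = 1
p′(0) = -2/3
p′′(0) = 16/9
p′′′(0) = -224/27
Then c_k = p^(k)(0)/k! gives each Taylor coefficient.

-112*x^3/81 + 8*x^2/9 - 2*x/3 + 1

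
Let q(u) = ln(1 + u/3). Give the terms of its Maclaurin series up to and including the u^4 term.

-u^4/324 + u^3/81 - u^2/18 + u/3

[u^0] = 0;  [u^1] = 1/3;  [u^2] = -1/18;  [u^3] = 1/81;  [u^4] = -1/324.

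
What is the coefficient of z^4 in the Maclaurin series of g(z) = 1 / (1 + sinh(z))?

4/3

Expand as Σ (-1)^k u^k with u equal to the inner function's series.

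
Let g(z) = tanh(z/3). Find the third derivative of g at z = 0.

-2/27

From the series, [z^3] g = -1/81; multiply by 3! = 6 to get -2/27.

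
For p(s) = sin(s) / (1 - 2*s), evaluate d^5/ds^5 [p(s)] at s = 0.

1841

Multiply the numerator's expansion by the denominator's geometric series.
The coefficient of s^5 in the expansion is 1841/120, so p^(5)(0) = 5! * (1841/120) = 1841.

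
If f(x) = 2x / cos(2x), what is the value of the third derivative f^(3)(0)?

Divide the numerator series by the denominator series (power-series long division).
The coefficient of x^3 in the expansion is 4, so f′′′(0) = 3! * (4) = 24.

24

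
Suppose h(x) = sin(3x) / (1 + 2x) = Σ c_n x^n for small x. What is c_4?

-15

Expand each factor separately, then convolve coefficients.
h(0) = 0
h′(0) = 3
h′′(0) = -12
h′′′(0) = 45
h^(4)(0) = -360
So c_4 = h^(4)(0)/4! = -15.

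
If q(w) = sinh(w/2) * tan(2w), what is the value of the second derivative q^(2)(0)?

2

Write out both Maclaurin series and multiply, keeping only the needed powers.
From the series, [w^2] q = 1; multiply by 2! = 2 to get 2.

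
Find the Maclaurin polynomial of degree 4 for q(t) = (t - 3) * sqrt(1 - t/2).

Distribute the polynomial across the series and collect like powers.
q(0) = -3
q′(0) = 7/4
q′′(0) = -5/16
q′′′(0) = -3/64
q^(4)(0) = -3/256
The Taylor polynomial is Σ q^(k)(0)/k! · t^k.

-t^4/2048 - t^3/128 - 5*t^2/32 + 7*t/4 - 3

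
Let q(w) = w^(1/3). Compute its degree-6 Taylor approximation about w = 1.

[(w - 1)^0] = 1;  [(w - 1)^1] = 1/3;  [(w - 1)^2] = -1/9;  [(w - 1)^3] = 5/81;  [(w - 1)^4] = -10/243;  [(w - 1)^5] = 22/729;  [(w - 1)^6] = -154/6561.

-154*(w - 1)^6/6561 + 22*(w - 1)^5/729 - 10*(w - 1)^4/243 + 5*(w - 1)^3/81 - (w - 1)^2/9 + (w - 1)/3 + 1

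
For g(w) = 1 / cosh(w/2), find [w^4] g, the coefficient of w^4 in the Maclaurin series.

Write the quotient as an unknown series and match coefficients against numerator = denominator · series.

5/384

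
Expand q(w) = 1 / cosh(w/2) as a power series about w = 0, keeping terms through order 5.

5*w^4/384 - w^2/8 + 1

Divide the numerator series by the denominator series (power-series long division).
q(0) = 1
q′(0) = 0
q′′(0) = -1/4
q′′′(0) = 0
q^(4)(0) = 5/16
q^(5)(0) = 0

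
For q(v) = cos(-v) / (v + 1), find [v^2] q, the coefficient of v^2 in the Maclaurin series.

1/2

Use 1/(1 - r) = Σ r^k on the denominator, then take the Cauchy product.
[v^0] = 1;  [v^1] = -1;  [v^2] = 1/2.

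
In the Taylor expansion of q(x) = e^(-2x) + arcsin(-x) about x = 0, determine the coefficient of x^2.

2

Combine the two series term by term.
q(0) = 1
q′(0) = -3
q′′(0) = 4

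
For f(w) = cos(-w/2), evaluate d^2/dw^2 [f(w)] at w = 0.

-1/4

From the series, [w^2] f = -1/8; multiply by 2! = 2 to get -1/4.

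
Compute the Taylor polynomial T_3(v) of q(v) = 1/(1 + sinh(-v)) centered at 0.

Let u equal the inner series; expand the outer function in u and truncate.

7*v^3/6 + v^2 + v + 1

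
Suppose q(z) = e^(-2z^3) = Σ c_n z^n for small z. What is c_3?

[z^0] = 1;  [z^1] = 0;  [z^2] = 0;  [z^3] = -2.

-2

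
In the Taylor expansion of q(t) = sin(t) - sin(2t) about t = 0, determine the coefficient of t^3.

7/6

Combine the two series term by term.
q(0) = 0
q′(0) = -1
q′′(0) = 0
q′′′(0) = 7
Then c_k = q^(k)(0)/k! gives each Taylor coefficient.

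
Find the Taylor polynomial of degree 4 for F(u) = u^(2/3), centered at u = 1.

-7*(u - 1)^4/243 + 4*(u - 1)^3/81 - (u - 1)^2/9 + 2*(u - 1)/3 + 1

F(1) = 1
F′(1) = 2/3
F′′(1) = -2/9
F′′′(1) = 8/27
F^(4)(1) = -56/81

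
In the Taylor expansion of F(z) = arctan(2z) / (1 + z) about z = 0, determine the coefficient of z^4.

Take the Cauchy product of the two expansions.
So c_4 = F^(4)(0)/4! = 2/3.

2/3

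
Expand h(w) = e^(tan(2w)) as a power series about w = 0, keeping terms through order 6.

Plug the Maclaurin series of the inner function into that of the outer and collect terms.
h(0) = 1
h′(0) = 2
h′′(0) = 4
h′′′(0) = 24
h^(4)(0) = 144
h^(5)(0) = 1184
h^(6)(0) = 11328
The Taylor polynomial is Σ h^(k)(0)/k! · w^k.

236*w^6/15 + 148*w^5/15 + 6*w^4 + 4*w^3 + 2*w^2 + 2*w + 1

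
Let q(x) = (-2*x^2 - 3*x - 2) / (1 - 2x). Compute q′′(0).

-32

Multiply each power in the prefactor through the base expansion.
The coefficient of x^2 in the expansion is -16, so q′′(0) = 2! * (-16) = -32.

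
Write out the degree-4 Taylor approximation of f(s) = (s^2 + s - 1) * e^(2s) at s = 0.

8*s^4/3 + 8*s^3/3 + s^2 - s - 1

Shift and add copies of the series according to the polynomial's terms.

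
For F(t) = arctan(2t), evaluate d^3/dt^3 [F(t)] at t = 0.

Use the known series and substitute for the argument.
From the series, [t^3] F = -8/3; multiply by 3! = 6 to get -16.

-16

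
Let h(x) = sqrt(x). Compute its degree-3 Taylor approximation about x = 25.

(x - 25)^3/50000 - (x - 25)^2/1000 + (x - 25)/10 + 5

[(x - 25)^0] = 5;  [(x - 25)^1] = 1/10;  [(x - 25)^2] = -1/1000;  [(x - 25)^3] = 1/50000.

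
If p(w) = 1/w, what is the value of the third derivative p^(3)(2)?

Differentiate repeatedly and evaluate at the center.
The coefficient of (w - 2)^3 in the expansion is -1/16, so p′′′(2) = 3! * (-1/16) = -3/8.

-3/8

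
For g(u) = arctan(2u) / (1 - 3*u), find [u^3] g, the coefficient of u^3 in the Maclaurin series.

46/3

Use 1/(1 - r) = Σ r^k on the denominator, then take the Cauchy product.
g(0) = 0
g′(0) = 2
g′′(0) = 12
g′′′(0) = 92
So c_3 = g′′′(0)/3! = 46/3.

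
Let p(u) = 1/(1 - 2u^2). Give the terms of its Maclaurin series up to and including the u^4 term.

Apply the Taylor formula c_k = f^(k)(a)/k!.
p(0) = 1
p′(0) = 0
p′′(0) = 4
p′′′(0) = 0
p^(4)(0) = 96
Dividing each by k! gives the coefficients c_0, ..., c_4.

4*u^4 + 2*u^2 + 1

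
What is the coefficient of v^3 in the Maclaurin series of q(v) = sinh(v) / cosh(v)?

-1/3

Invert the denominator's series and multiply.
q(0) = 0
q′(0) = 1
q′′(0) = 0
q′′′(0) = -2
So c_3 = q′′′(0)/3! = -1/3.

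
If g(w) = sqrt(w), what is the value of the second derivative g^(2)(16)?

-1/256

Differentiate repeatedly and evaluate at the center.
The coefficient of (w - 16)^2 in the expansion is -1/512, so g′′(16) = 2! * (-1/512) = -1/256.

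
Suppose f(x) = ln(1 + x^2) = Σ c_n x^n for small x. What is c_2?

1

Differentiate repeatedly and evaluate at the center.
f(0) = 0
f′(0) = 0
f′′(0) = 2
So c_2 = f′′(0)/2! = 1.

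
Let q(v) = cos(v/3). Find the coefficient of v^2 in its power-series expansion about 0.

-1/18

q(0) = 1
q′(0) = 0
q′′(0) = -1/9
Then c_k = q^(k)(0)/k! gives each Taylor coefficient.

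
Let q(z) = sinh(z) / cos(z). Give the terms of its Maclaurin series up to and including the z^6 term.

Invert the denominator's series and multiply.
q(0) = 0
q′(0) = 1
q′′(0) = 0
q′′′(0) = 4
q^(4)(0) = 0
q^(5)(0) = 36
q^(6)(0) = 0

3*z^5/10 + 2*z^3/3 + z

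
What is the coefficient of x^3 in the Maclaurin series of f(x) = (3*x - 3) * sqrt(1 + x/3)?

-7/144

Distribute the polynomial across the series and collect like powers.
So c_3 = f′′′(0)/3! = -7/144.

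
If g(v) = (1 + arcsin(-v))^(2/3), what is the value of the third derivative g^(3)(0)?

-26/27

Plug the Maclaurin series of the inner function into that of the outer and collect terms.
From the series, [v^3] g = -13/81; multiply by 3! = 6 to get -26/27.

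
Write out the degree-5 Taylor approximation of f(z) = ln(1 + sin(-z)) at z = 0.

Let u equal the inner series; expand the outer function in u and truncate.
f(0) = 0
f′(0) = -1
f′′(0) = -1
f′′′(0) = -1
f^(4)(0) = -2
f^(5)(0) = -5
The Taylor polynomial is Σ f^(k)(0)/k! · z^k.

-z^5/24 - z^4/12 - z^3/6 - z^2/2 - z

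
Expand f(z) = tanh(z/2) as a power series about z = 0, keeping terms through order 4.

-z^3/24 + z/2

f(0) = 0
f′(0) = 1/2
f′′(0) = 0
f′′′(0) = -1/4
f^(4)(0) = 0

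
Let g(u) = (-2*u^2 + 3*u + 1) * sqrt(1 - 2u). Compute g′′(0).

-11

Shift and add copies of the series according to the polynomial's terms.
The coefficient of u^2 in the expansion is -11/2, so g′′(0) = 2! * (-11/2) = -11.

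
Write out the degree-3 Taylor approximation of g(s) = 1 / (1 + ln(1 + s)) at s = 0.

Write 1/(1+u) = 1 - u + u^2 - u^3 + ... and substitute the series for u.
g(0) = 1
g′(0) = -1
g′′(0) = 3
g′′′(0) = -14
Dividing each by k! gives the coefficients c_0, ..., c_3.

-7*s^3/3 + 3*s^2/2 - s + 1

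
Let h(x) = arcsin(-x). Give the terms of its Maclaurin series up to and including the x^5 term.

-3*x^5/40 - x^3/6 - x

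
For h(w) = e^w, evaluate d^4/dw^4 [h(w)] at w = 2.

e^(2)

Use the known series and substitute for the argument.
The coefficient of (w - 2)^4 in the expansion is e^(2)/24, so h^(4)(2) = 4! * (e^(2)/24) = e^(2).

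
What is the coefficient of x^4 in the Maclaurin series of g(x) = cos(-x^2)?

-1/2

Compute the successive derivatives at the expansion point and divide by k!.
[x^0] = 1;  [x^1] = 0;  [x^2] = 0;  [x^3] = 0;  [x^4] = -1/2.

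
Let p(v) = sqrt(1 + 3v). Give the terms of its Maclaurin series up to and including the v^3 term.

[v^0] = 1;  [v^1] = 3/2;  [v^2] = -9/8;  [v^3] = 27/16.

27*v^3/16 - 9*v^2/8 + 3*v/2 + 1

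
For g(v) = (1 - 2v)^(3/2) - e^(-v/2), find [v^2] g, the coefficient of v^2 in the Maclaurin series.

Add the two expansions coefficient-wise.
g(0) = 0
g′(0) = -5/2
g′′(0) = 11/4
The Taylor polynomial is Σ g^(k)(0)/k! · v^k.

11/8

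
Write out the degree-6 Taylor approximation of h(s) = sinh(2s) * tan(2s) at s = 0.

Write out both Maclaurin series and multiply, keeping only the needed powers.
h(0) = 0
h′(0) = 0
h′′(0) = 8
h′′′(0) = 0
h^(4)(0) = 192
h^(5)(0) = 0
h^(6)(0) = 9088

568*s^6/45 + 8*s^4 + 4*s^2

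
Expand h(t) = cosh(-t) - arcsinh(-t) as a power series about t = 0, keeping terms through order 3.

Expand each term separately and add.
h(0) = 1
h′(0) = 1
h′′(0) = 1
h′′′(0) = -1
Dividing each by k! gives the coefficients c_0, ..., c_3.

-t^3/6 + t^2/2 + t + 1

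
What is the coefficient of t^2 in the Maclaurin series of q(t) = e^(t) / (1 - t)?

5/2

Multiply the two series term by term and collect like powers.
So c_2 = q′′(0)/2! = 5/2.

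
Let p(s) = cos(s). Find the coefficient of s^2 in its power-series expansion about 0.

-1/2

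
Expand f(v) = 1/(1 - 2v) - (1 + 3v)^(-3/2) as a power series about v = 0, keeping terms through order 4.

-23467*v^4/128 + 1073*v^3/16 - 103*v^2/8 + 13*v/2

Add the two expansions coefficient-wise.
[v^0] = 0;  [v^1] = 13/2;  [v^2] = -103/8;  [v^3] = 1073/16;  [v^4] = -23467/128.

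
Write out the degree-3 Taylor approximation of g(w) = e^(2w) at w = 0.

[w^0] = 1;  [w^1] = 2;  [w^2] = 2;  [w^3] = 4/3.

4*w^3/3 + 2*w^2 + 2*w + 1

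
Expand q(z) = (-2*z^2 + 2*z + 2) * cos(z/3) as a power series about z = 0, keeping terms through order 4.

Shift and add copies of the series according to the polynomial's terms.

109*z^4/972 - z^3/9 - 19*z^2/9 + 2*z + 2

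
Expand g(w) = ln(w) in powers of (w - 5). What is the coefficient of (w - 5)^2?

-1/50

Use the known series and substitute for the argument.
g(5) = ln(5)
g′(5) = 1/5
g′′(5) = -1/25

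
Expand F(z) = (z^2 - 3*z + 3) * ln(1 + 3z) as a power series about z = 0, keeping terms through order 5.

4311*z^5/20 - 369*z^4/4 + 87*z^3/2 - 45*z^2/2 + 9*z

Shift and add copies of the series according to the polynomial's terms.
[z^0] = 0;  [z^1] = 9;  [z^2] = -45/2;  [z^3] = 87/2;  [z^4] = -369/4;  [z^5] = 4311/20.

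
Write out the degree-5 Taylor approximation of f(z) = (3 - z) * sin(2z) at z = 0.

4*z^5/5 + 4*z^4/3 - 4*z^3 - 2*z^2 + 6*z

Shift and add copies of the series according to the polynomial's terms.
f(0) = 0
f′(0) = 6
f′′(0) = -4
f′′′(0) = -24
f^(4)(0) = 32
f^(5)(0) = 96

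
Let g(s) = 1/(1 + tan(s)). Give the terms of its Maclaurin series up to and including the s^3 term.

Plug the Maclaurin series of the inner function into that of the outer and collect terms.
g(0) = 1
g′(0) = -1
g′′(0) = 2
g′′′(0) = -8

-4*s^3/3 + s^2 - s + 1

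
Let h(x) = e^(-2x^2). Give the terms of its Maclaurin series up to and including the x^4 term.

h(0) = 1
h′(0) = 0
h′′(0) = -4
h′′′(0) = 0
h^(4)(0) = 48

2*x^4 - 2*x^2 + 1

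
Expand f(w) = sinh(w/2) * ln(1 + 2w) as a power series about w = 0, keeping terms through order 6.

Expand each factor separately, then convolve coefficients.

3751*w^6/1152 - 49*w^5/24 + 11*w^4/8 - w^3 + w^2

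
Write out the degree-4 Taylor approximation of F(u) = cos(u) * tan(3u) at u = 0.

15*u^3/2 + 3*u

Write out both Maclaurin series and multiply, keeping only the needed powers.
F(0) = 0
F′(0) = 3
F′′(0) = 0
F′′′(0) = 45
F^(4)(0) = 0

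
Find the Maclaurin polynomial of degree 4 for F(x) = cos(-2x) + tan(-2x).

Add the two expansions coefficient-wise.
F(0) = 1
F′(0) = -2
F′′(0) = -4
F′′′(0) = -16
F^(4)(0) = 16
Dividing each by k! gives the coefficients c_0, ..., c_4.

2*x^4/3 - 8*x^3/3 - 2*x^2 - 2*x + 1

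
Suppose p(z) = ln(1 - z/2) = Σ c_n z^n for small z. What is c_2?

-1/8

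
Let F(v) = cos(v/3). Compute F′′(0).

-1/9

Use the known series and substitute for the argument.
The coefficient of v^2 in the expansion is -1/18, so F′′(0) = 2! * (-1/18) = -1/9.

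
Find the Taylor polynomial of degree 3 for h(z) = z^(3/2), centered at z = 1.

-(z - 1)^3/16 + 3*(z - 1)^2/8 + 3*(z - 1)/2 + 1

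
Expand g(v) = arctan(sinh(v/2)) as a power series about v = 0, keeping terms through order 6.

v^5/768 - v^3/48 + v/2

Substitute the inner expansion into the outer series and collect powers.
g(0) = 0
g′(0) = 1/2
g′′(0) = 0
g′′′(0) = -1/8
g^(4)(0) = 0
g^(5)(0) = 5/32
g^(6)(0) = 0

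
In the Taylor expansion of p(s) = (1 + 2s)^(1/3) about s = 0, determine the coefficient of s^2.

-4/9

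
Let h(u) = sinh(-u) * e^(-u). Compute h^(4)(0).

8

Take the Cauchy product of the two expansions.
The coefficient of u^4 in the expansion is 1/3, so h^(4)(0) = 4! * (1/3) = 8.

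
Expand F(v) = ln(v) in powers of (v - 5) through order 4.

-(v - 5)^4/2500 + (v - 5)^3/375 - (v - 5)^2/50 + (v - 5)/5 + ln(5)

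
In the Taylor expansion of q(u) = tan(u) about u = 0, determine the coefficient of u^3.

1/3

Use the known series and substitute for the argument.
q(0) = 0
q′(0) = 1
q′′(0) = 0
q′′′(0) = 2
Then c_k = q^(k)(0)/k! gives each Taylor coefficient.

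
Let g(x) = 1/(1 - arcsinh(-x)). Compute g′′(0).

Compose series: expand the inner function first, then feed it into the outer expansion.
From the series, [x^2] g = 1; multiply by 2! = 2 to get 2.

2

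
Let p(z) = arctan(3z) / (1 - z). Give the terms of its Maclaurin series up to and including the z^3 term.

Expand each factor separately, then convolve coefficients.
p(0) = 0
p′(0) = 3
p′′(0) = 6
p′′′(0) = -36

-6*z^3 + 3*z^2 + 3*z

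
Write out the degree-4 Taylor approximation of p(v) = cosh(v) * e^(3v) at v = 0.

17*v^4/3 + 6*v^3 + 5*v^2 + 3*v + 1

Write out both Maclaurin series and multiply, keeping only the needed powers.
p(0) = 1
p′(0) = 3
p′′(0) = 10
p′′′(0) = 36
p^(4)(0) = 136
Dividing each by k! gives the coefficients c_0, ..., c_4.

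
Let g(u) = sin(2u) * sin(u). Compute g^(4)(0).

Take the Cauchy product of the two expansions.
From the series, [u^4] g = -5/3; multiply by 4! = 24 to get -40.

-40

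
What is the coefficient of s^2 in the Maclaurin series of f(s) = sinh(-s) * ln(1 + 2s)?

-2

Multiply the two series term by term and collect like powers.
f(0) = 0
f′(0) = 0
f′′(0) = -4
So c_2 = f′′(0)/2! = -2.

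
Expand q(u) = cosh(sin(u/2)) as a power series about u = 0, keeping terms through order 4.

-u^4/128 + u^2/8 + 1

Plug the Maclaurin series of the inner function into that of the outer and collect terms.
[u^0] = 1;  [u^1] = 0;  [u^2] = 1/8;  [u^3] = 0;  [u^4] = -1/128.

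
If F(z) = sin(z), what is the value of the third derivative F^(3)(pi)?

1

From the series, [(z - pi)^3] F = 1/6; multiply by 3! = 6 to get 1.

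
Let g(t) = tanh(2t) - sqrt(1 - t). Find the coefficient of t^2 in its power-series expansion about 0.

Combine the two series term by term.
g(0) = -1
g′(0) = 5/2
g′′(0) = 1/4

1/8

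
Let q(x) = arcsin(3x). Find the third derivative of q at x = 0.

Differentiate repeatedly and evaluate at the center.
The coefficient of x^3 in the expansion is 9/2, so q′′′(0) = 3! * (9/2) = 27.

27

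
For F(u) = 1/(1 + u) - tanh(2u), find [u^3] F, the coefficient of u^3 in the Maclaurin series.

5/3

Add the two expansions coefficient-wise.
So c_3 = F′′′(0)/3! = 5/3.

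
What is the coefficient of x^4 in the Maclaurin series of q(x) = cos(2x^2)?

-2

q(0) = 1
q′(0) = 0
q′′(0) = 0
q′′′(0) = 0
q^(4)(0) = -48
So c_4 = q^(4)(0)/4! = -2.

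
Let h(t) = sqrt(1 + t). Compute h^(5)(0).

105/32

From the series, [t^5] h = 7/256; multiply by 5! = 120 to get 105/32.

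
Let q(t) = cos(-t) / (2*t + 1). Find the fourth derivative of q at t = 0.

Multiply the numerator's expansion by the denominator's geometric series.
From the series, [t^4] q = 337/24; multiply by 4! = 24 to get 337.

337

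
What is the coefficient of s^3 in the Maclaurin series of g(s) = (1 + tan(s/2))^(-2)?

Compose series: expand the inner function first, then feed it into the outer expansion.
g(0) = 1
g′(0) = -1
g′′(0) = 3/2
g′′′(0) = -7/2
Then c_k = g^(k)(0)/k! gives each Taylor coefficient.

-7/12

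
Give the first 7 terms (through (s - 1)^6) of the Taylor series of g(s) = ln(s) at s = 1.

-(s - 1)^6/6 + (s - 1)^5/5 - (s - 1)^4/4 + (s - 1)^3/3 - (s - 1)^2/2 + (s - 1)

Apply the Taylor formula c_k = f^(k)(a)/k!.
g(1) = 0
g′(1) = 1
g′′(1) = -1
g′′′(1) = 2
g^(4)(1) = -6
g^(5)(1) = 24
g^(6)(1) = -120
Then c_k = g^(k)(1)/k! gives each Taylor coefficient.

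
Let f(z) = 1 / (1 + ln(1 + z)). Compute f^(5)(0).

Use the geometric series for the reciprocal, then substitute.
The coefficient of z^5 in the expansion is -347/60, so f^(5)(0) = 5! * (-347/60) = -694.

-694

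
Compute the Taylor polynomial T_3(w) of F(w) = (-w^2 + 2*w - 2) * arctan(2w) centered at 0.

Multiply each power in the prefactor through the base expansion.
F(0) = 0
F′(0) = -4
F′′(0) = 8
F′′′(0) = 20
The Taylor polynomial is Σ F^(k)(0)/k! · w^k.

10*w^3/3 + 4*w^2 - 4*w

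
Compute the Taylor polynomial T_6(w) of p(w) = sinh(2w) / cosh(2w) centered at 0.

Invert the denominator's series and multiply.
[w^0] = 0;  [w^1] = 2;  [w^2] = 0;  [w^3] = -8/3;  [w^4] = 0;  [w^5] = 64/15;  [w^6] = 0.

64*w^5/15 - 8*w^3/3 + 2*w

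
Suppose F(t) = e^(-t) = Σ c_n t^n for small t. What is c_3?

-1/6

F(0) = 1
F′(0) = -1
F′′(0) = 1
F′′′(0) = -1
The Taylor polynomial is Σ F^(k)(0)/k! · t^k.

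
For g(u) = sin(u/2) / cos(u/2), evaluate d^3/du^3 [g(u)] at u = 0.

Invert the denominator's series and multiply.
The coefficient of u^3 in the expansion is 1/24, so g′′′(0) = 3! * (1/24) = 1/4.

1/4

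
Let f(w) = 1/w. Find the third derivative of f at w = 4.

From the series, [(w - 4)^3] f = -1/256; multiply by 3! = 6 to get -3/128.

-3/128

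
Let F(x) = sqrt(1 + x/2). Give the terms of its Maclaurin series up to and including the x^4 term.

-5*x^4/2048 + x^3/128 - x^2/32 + x/4 + 1

Compute the successive derivatives at the expansion point and divide by k!.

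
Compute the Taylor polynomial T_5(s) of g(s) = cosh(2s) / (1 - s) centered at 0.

11*s^5/3 + 11*s^4/3 + 3*s^3 + 3*s^2 + s + 1

Multiply the two series term by term and collect like powers.
[s^0] = 1;  [s^1] = 1;  [s^2] = 3;  [s^3] = 3;  [s^4] = 11/3;  [s^5] = 11/3.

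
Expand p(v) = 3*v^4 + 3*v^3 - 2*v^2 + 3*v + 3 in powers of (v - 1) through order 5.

[(v - 1)^0] = 10;  [(v - 1)^1] = 20;  [(v - 1)^2] = 25;  [(v - 1)^3] = 15;  [(v - 1)^4] = 3;  [(v - 1)^5] = 0.

3*(v - 1)^4 + 15*(v - 1)^3 + 25*(v - 1)^2 + 20*(v - 1) + 10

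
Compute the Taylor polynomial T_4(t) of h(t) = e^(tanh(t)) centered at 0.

Substitute the inner expansion into the outer series and collect powers.
h(0) = 1
h′(0) = 1
h′′(0) = 1
h′′′(0) = -1
h^(4)(0) = -7
Then c_k = h^(k)(0)/k! gives each Taylor coefficient.

-7*t^4/24 - t^3/6 + t^2/2 + t + 1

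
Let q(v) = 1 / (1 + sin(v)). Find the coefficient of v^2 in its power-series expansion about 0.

1

Use the geometric series for the reciprocal, then substitute.
q(0) = 1
q′(0) = -1
q′′(0) = 2
The Taylor polynomial is Σ q^(k)(0)/k! · v^k.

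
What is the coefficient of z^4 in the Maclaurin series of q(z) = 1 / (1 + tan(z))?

5/3

Use the geometric series for the reciprocal, then substitute.
q(0) = 1
q′(0) = -1
q′′(0) = 2
q′′′(0) = -8
q^(4)(0) = 40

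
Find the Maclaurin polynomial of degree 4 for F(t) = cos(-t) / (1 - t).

Take the Cauchy product of the two expansions.
[t^0] = 1;  [t^1] = 1;  [t^2] = 1/2;  [t^3] = 1/2;  [t^4] = 13/24.

13*t^4/24 + t^3/2 + t^2/2 + t + 1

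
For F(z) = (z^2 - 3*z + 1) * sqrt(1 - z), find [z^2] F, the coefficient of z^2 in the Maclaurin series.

19/8

Shift and add copies of the series according to the polynomial's terms.
F(0) = 1
F′(0) = -7/2
F′′(0) = 19/4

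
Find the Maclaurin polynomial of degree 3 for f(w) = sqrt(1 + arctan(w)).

-5*w^3/48 - w^2/8 + w/2 + 1

Substitute the inner expansion into the outer series and collect powers.
[w^0] = 1;  [w^1] = 1/2;  [w^2] = -1/8;  [w^3] = -5/48.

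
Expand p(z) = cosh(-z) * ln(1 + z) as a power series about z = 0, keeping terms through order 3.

5*z^3/6 - z^2/2 + z

Write out both Maclaurin series and multiply, keeping only the needed powers.
p(0) = 0
p′(0) = 1
p′′(0) = -1
p′′′(0) = 5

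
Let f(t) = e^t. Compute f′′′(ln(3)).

3

Use the known series and substitute for the argument.
From the series, [(t - ln(3))^3] f = 1/2; multiply by 3! = 6 to get 3.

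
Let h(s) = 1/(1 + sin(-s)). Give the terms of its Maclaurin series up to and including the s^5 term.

61*s^5/120 + 2*s^4/3 + 5*s^3/6 + s^2 + s + 1

Compose series: expand the inner function first, then feed it into the outer expansion.
h(0) = 1
h′(0) = 1
h′′(0) = 2
h′′′(0) = 5
h^(4)(0) = 16
h^(5)(0) = 61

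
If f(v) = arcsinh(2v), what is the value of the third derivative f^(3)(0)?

The coefficient of v^3 in the expansion is -4/3, so f′′′(0) = 3! * (-4/3) = -8.

-8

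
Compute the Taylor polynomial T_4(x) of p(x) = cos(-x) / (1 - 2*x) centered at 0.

337*x^4/24 + 7*x^3 + 7*x^2/2 + 2*x + 1

Expand 1/(denominator) as a geometric series and multiply by the numerator's series.
p(0) = 1
p′(0) = 2
p′′(0) = 7
p′′′(0) = 42
p^(4)(0) = 337
Then c_k = p^(k)(0)/k! gives each Taylor coefficient.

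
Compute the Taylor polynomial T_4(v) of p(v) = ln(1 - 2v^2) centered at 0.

Differentiate repeatedly and evaluate at the center.
[v^0] = 0;  [v^1] = 0;  [v^2] = -2;  [v^3] = 0;  [v^4] = -2.

-2*v^4 - 2*v^2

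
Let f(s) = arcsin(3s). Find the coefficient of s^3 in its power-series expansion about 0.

9/2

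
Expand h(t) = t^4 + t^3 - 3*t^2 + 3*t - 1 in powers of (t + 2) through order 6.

(t + 2)^4 - 7*(t + 2)^3 + 15*(t + 2)^2 - 5*(t + 2) - 11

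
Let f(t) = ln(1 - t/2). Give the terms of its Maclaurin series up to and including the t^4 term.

-t^4/64 - t^3/24 - t^2/8 - t/2

f(0) = 0
f′(0) = -1/2
f′′(0) = -1/4
f′′′(0) = -1/4
f^(4)(0) = -3/8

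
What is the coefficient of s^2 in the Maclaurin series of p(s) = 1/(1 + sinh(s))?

1

Substitute the inner expansion into the outer series and collect powers.
[s^0] = 1;  [s^1] = -1;  [s^2] = 1.
So c_2 = p′′(0)/2! = 1.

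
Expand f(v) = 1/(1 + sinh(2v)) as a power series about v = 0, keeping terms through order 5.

-724*v^5/15 + 64*v^4/3 - 28*v^3/3 + 4*v^2 - 2*v + 1

Substitute the inner expansion into the outer series and collect powers.
f(0) = 1
f′(0) = -2
f′′(0) = 8
f′′′(0) = -56
f^(4)(0) = 512
f^(5)(0) = -5792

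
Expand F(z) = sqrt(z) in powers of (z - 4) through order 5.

F(4) = 2
F′(4) = 1/4
F′′(4) = -1/32
F′′′(4) = 3/256
F^(4)(4) = -15/2048
F^(5)(4) = 105/16384
Then c_k = F^(k)(4)/k! gives each Taylor coefficient.

7*(z - 4)^5/131072 - 5*(z - 4)^4/16384 + (z - 4)^3/512 - (z - 4)^2/64 + (z - 4)/4 + 2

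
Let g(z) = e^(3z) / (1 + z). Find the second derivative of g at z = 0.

Expand each factor separately, then convolve coefficients.
From the series, [z^2] g = 5/2; multiply by 2! = 2 to get 5.

5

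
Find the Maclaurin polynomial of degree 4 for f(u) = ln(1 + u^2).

-u^4/2 + u^2

Apply the Taylor formula c_k = f^(k)(a)/k!.
f(0) = 0
f′(0) = 0
f′′(0) = 2
f′′′(0) = 0
f^(4)(0) = -12
The Taylor polynomial is Σ f^(k)(0)/k! · u^k.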